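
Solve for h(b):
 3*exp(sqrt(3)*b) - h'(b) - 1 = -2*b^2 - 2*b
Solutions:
 h(b) = C1 + 2*b^3/3 + b^2 - b + sqrt(3)*exp(sqrt(3)*b)


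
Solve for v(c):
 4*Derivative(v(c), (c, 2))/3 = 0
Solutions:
 v(c) = C1 + C2*c


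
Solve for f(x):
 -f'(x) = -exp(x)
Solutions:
 f(x) = C1 + exp(x)


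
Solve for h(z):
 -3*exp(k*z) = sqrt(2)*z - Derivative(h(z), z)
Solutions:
 h(z) = C1 + sqrt(2)*z^2/2 + 3*exp(k*z)/k


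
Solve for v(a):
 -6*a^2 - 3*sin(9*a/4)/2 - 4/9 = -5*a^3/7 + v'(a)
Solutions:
 v(a) = C1 + 5*a^4/28 - 2*a^3 - 4*a/9 + 2*cos(9*a/4)/3


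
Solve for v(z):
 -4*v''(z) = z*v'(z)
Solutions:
 v(z) = C1 + C2*erf(sqrt(2)*z/4)


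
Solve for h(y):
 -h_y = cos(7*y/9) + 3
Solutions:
 h(y) = C1 - 3*y - 9*sin(7*y/9)/7


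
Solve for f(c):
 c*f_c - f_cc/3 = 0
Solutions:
 f(c) = C1 + C2*erfi(sqrt(6)*c/2)


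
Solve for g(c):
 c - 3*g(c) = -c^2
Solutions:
 g(c) = c*(c + 1)/3


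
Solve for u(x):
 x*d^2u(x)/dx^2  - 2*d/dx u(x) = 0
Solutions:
 u(x) = C1 + C2*x^3


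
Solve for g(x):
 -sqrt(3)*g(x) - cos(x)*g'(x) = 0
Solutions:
 g(x) = C1*(sin(x) - 1)^(sqrt(3)/2)/(sin(x) + 1)^(sqrt(3)/2)


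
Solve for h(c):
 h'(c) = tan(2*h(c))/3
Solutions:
 h(c) = -asin(C1*exp(2*c/3))/2 + pi/2
 h(c) = asin(C1*exp(2*c/3))/2


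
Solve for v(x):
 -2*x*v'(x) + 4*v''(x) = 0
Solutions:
 v(x) = C1 + C2*erfi(x/2)


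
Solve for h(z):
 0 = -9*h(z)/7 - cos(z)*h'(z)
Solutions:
 h(z) = C1*(sin(z) - 1)^(9/14)/(sin(z) + 1)^(9/14)


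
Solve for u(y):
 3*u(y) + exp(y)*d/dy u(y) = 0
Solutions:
 u(y) = C1*exp(3*exp(-y))


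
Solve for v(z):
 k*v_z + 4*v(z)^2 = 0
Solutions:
 v(z) = k/(C1*k + 4*z)


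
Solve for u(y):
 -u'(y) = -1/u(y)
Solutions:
 u(y) = -sqrt(C1 + 2*y)
 u(y) = sqrt(C1 + 2*y)


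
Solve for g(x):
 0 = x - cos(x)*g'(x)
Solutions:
 g(x) = C1 + Integral(x/cos(x), x)


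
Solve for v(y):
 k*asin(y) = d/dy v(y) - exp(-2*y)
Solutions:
 v(y) = C1 + k*y*asin(y) + k*sqrt(1 - y^2) - exp(-2*y)/2


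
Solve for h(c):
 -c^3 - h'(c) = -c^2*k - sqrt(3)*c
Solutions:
 h(c) = C1 - c^4/4 + c^3*k/3 + sqrt(3)*c^2/2


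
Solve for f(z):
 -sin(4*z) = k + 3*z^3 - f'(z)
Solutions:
 f(z) = C1 + k*z + 3*z^4/4 - cos(4*z)/4


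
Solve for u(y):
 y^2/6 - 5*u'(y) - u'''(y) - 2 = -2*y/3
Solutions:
 u(y) = C1 + C2*sin(sqrt(5)*y) + C3*cos(sqrt(5)*y) + y^3/90 + y^2/15 - 31*y/75


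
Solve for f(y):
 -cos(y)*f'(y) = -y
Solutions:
 f(y) = C1 + Integral(y/cos(y), y)


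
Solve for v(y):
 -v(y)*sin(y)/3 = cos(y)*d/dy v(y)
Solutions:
 v(y) = C1*cos(y)^(1/3)


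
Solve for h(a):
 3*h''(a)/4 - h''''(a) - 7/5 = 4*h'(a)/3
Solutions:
 h(a) = C1 + C2*exp(3^(1/3)*a*(3/(sqrt(247)/8 + 2)^(1/3) + 4*3^(1/3)*(sqrt(247)/8 + 2)^(1/3))/24)*sin(sqrt(3)*a*(-4*(9*sqrt(247)/8 + 18)^(1/3) + 9/(9*sqrt(247)/8 + 18)^(1/3))/24) + C3*exp(3^(1/3)*a*(3/(sqrt(247)/8 + 2)^(1/3) + 4*3^(1/3)*(sqrt(247)/8 + 2)^(1/3))/24)*cos(sqrt(3)*a*(-4*(9*sqrt(247)/8 + 18)^(1/3) + 9/(9*sqrt(247)/8 + 18)^(1/3))/24) + C4*exp(-3^(1/3)*a*(3/(sqrt(247)/8 + 2)^(1/3) + 4*3^(1/3)*(sqrt(247)/8 + 2)^(1/3))/12) - 21*a/20


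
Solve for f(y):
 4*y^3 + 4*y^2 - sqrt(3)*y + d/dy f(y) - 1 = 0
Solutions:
 f(y) = C1 - y^4 - 4*y^3/3 + sqrt(3)*y^2/2 + y


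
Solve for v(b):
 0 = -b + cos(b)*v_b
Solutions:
 v(b) = C1 + Integral(b/cos(b), b)


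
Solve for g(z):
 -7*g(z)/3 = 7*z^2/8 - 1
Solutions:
 g(z) = 3/7 - 3*z^2/8


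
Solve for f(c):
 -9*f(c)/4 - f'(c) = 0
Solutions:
 f(c) = C1*exp(-9*c/4)


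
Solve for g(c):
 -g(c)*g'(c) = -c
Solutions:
 g(c) = -sqrt(C1 + c^2)
 g(c) = sqrt(C1 + c^2)


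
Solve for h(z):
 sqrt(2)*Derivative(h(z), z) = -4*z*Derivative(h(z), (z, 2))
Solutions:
 h(z) = C1 + C2*z^(1 - sqrt(2)/4)


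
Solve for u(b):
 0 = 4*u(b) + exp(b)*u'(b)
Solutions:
 u(b) = C1*exp(4*exp(-b))


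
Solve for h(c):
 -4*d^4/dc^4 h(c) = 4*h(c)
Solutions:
 h(c) = (C1*sin(sqrt(2)*c/2) + C2*cos(sqrt(2)*c/2))*exp(-sqrt(2)*c/2) + (C3*sin(sqrt(2)*c/2) + C4*cos(sqrt(2)*c/2))*exp(sqrt(2)*c/2)


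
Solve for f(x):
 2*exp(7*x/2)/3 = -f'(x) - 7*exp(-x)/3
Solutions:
 f(x) = C1 - 4*exp(7*x/2)/21 + 7*exp(-x)/3


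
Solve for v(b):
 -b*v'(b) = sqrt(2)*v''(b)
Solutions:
 v(b) = C1 + C2*erf(2^(1/4)*b/2)


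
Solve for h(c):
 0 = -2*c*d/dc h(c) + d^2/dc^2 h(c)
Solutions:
 h(c) = C1 + C2*erfi(c)


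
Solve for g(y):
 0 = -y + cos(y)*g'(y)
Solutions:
 g(y) = C1 + Integral(y/cos(y), y)


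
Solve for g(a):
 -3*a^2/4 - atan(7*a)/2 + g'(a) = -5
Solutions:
 g(a) = C1 + a^3/4 + a*atan(7*a)/2 - 5*a - log(49*a^2 + 1)/28


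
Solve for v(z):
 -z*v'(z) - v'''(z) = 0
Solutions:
 v(z) = C1 + Integral(C2*airyai(-z) + C3*airybi(-z), z)


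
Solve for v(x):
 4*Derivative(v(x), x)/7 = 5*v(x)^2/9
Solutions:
 v(x) = -36/(C1 + 35*x)


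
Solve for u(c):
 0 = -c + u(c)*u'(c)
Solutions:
 u(c) = -sqrt(C1 + c^2)
 u(c) = sqrt(C1 + c^2)


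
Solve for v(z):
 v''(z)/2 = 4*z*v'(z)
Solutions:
 v(z) = C1 + C2*erfi(2*z)


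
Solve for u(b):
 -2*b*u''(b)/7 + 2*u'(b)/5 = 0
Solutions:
 u(b) = C1 + C2*b^(12/5)


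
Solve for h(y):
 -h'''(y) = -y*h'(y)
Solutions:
 h(y) = C1 + Integral(C2*airyai(y) + C3*airybi(y), y)


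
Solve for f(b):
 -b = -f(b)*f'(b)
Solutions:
 f(b) = -sqrt(C1 + b^2)
 f(b) = sqrt(C1 + b^2)


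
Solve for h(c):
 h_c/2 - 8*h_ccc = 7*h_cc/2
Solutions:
 h(c) = C1 + C2*exp(c*(-7 + sqrt(113))/32) + C3*exp(-c*(7 + sqrt(113))/32)


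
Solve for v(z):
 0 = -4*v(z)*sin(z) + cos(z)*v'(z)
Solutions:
 v(z) = C1/cos(z)^4


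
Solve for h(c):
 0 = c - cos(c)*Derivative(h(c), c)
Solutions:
 h(c) = C1 + Integral(c/cos(c), c)


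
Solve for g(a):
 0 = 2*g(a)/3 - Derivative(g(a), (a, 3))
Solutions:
 g(a) = C3*exp(2^(1/3)*3^(2/3)*a/3) + (C1*sin(2^(1/3)*3^(1/6)*a/2) + C2*cos(2^(1/3)*3^(1/6)*a/2))*exp(-2^(1/3)*3^(2/3)*a/6)


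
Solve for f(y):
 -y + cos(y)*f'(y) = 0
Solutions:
 f(y) = C1 + Integral(y/cos(y), y)


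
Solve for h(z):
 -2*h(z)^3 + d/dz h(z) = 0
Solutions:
 h(z) = -sqrt(2)*sqrt(-1/(C1 + 2*z))/2
 h(z) = sqrt(2)*sqrt(-1/(C1 + 2*z))/2


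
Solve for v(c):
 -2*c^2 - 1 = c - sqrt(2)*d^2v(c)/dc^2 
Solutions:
 v(c) = C1 + C2*c + sqrt(2)*c^4/12 + sqrt(2)*c^3/12 + sqrt(2)*c^2/4


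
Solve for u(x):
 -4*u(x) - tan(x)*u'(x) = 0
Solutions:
 u(x) = C1/sin(x)^4


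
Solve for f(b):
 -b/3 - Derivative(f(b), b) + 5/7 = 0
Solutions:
 f(b) = C1 - b^2/6 + 5*b/7


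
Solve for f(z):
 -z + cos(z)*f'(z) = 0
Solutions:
 f(z) = C1 + Integral(z/cos(z), z)


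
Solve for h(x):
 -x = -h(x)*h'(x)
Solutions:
 h(x) = -sqrt(C1 + x^2)
 h(x) = sqrt(C1 + x^2)


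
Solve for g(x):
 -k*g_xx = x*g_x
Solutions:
 g(x) = C1 + C2*sqrt(k)*erf(sqrt(2)*x*sqrt(1/k)/2)


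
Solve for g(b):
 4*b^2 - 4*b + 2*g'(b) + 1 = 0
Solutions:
 g(b) = C1 - 2*b^3/3 + b^2 - b/2


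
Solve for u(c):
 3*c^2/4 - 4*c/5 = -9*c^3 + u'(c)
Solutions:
 u(c) = C1 + 9*c^4/4 + c^3/4 - 2*c^2/5


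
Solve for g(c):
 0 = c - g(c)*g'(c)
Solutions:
 g(c) = -sqrt(C1 + c^2)
 g(c) = sqrt(C1 + c^2)


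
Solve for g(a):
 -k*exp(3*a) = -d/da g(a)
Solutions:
 g(a) = C1 + k*exp(3*a)/3


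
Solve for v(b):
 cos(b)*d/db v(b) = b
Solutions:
 v(b) = C1 + Integral(b/cos(b), b)


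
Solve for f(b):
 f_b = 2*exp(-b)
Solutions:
 f(b) = C1 - 2*exp(-b)


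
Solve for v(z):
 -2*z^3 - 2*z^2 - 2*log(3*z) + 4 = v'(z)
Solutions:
 v(z) = C1 - z^4/2 - 2*z^3/3 - 2*z*log(z) - z*log(9) + 6*z


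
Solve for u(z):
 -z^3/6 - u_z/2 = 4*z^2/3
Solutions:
 u(z) = C1 - z^4/12 - 8*z^3/9


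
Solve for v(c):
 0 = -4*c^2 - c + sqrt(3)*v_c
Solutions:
 v(c) = C1 + 4*sqrt(3)*c^3/9 + sqrt(3)*c^2/6


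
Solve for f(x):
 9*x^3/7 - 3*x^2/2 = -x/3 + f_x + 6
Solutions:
 f(x) = C1 + 9*x^4/28 - x^3/2 + x^2/6 - 6*x


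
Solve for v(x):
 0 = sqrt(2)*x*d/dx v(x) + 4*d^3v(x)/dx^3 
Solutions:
 v(x) = C1 + Integral(C2*airyai(-sqrt(2)*x/2) + C3*airybi(-sqrt(2)*x/2), x)


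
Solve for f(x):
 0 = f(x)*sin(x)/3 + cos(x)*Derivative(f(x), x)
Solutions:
 f(x) = C1*cos(x)^(1/3)


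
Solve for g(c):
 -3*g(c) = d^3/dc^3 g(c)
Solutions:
 g(c) = C3*exp(-3^(1/3)*c) + (C1*sin(3^(5/6)*c/2) + C2*cos(3^(5/6)*c/2))*exp(3^(1/3)*c/2)


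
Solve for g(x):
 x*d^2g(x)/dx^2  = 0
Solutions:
 g(x) = C1 + C2*x


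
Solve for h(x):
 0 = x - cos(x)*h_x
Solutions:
 h(x) = C1 + Integral(x/cos(x), x)


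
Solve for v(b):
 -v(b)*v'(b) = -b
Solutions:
 v(b) = -sqrt(C1 + b^2)
 v(b) = sqrt(C1 + b^2)


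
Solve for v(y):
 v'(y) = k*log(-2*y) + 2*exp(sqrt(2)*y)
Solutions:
 v(y) = C1 + k*y*log(-y) + k*y*(-1 + log(2)) + sqrt(2)*exp(sqrt(2)*y)


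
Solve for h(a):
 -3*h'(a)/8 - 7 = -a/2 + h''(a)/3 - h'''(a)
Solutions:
 h(a) = C1 + C2*exp(a*(2 - sqrt(58))/12) + C3*exp(a*(2 + sqrt(58))/12) + 2*a^2/3 - 536*a/27


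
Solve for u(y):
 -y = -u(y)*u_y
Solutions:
 u(y) = -sqrt(C1 + y^2)
 u(y) = sqrt(C1 + y^2)


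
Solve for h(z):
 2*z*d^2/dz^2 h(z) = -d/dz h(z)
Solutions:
 h(z) = C1 + C2*sqrt(z)


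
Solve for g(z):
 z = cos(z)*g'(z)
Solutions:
 g(z) = C1 + Integral(z/cos(z), z)


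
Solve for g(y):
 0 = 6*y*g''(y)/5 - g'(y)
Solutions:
 g(y) = C1 + C2*y^(11/6)


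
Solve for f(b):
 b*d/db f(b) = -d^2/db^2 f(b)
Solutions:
 f(b) = C1 + C2*erf(sqrt(2)*b/2)


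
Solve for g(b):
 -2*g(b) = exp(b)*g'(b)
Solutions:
 g(b) = C1*exp(2*exp(-b))


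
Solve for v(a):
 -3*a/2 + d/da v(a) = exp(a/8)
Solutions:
 v(a) = C1 + 3*a^2/4 + 8*exp(a/8)


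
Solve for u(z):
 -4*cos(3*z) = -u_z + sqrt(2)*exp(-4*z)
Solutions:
 u(z) = C1 + 4*sin(3*z)/3 - sqrt(2)*exp(-4*z)/4


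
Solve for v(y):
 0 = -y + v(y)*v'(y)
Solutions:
 v(y) = -sqrt(C1 + y^2)
 v(y) = sqrt(C1 + y^2)


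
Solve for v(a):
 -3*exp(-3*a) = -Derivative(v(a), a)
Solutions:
 v(a) = C1 - exp(-3*a)


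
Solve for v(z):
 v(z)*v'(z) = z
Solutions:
 v(z) = -sqrt(C1 + z^2)
 v(z) = sqrt(C1 + z^2)


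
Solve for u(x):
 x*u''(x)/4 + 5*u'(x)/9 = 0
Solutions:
 u(x) = C1 + C2/x^(11/9)


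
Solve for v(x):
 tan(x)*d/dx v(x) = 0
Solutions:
 v(x) = C1


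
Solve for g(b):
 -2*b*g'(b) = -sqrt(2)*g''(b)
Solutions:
 g(b) = C1 + C2*erfi(2^(3/4)*b/2)


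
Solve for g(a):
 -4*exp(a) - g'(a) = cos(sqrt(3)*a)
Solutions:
 g(a) = C1 - 4*exp(a) - sqrt(3)*sin(sqrt(3)*a)/3


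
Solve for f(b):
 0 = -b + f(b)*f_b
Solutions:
 f(b) = -sqrt(C1 + b^2)
 f(b) = sqrt(C1 + b^2)


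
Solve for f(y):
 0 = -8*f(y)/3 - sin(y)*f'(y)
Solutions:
 f(y) = C1*(cos(y) + 1)^(4/3)/(cos(y) - 1)^(4/3)


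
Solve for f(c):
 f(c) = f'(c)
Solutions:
 f(c) = C1*exp(c)


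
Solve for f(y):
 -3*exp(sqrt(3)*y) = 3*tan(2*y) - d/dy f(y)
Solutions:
 f(y) = C1 + sqrt(3)*exp(sqrt(3)*y) - 3*log(cos(2*y))/2


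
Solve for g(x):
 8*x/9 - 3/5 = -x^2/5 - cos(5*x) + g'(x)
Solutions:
 g(x) = C1 + x^3/15 + 4*x^2/9 - 3*x/5 + sin(5*x)/5


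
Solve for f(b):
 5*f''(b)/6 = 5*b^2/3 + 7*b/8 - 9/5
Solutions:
 f(b) = C1 + C2*b + b^4/6 + 7*b^3/40 - 27*b^2/25


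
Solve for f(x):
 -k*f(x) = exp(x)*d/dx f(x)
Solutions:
 f(x) = C1*exp(k*exp(-x))


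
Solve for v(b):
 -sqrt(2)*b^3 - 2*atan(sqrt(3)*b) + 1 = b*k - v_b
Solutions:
 v(b) = C1 + sqrt(2)*b^4/4 + b^2*k/2 + 2*b*atan(sqrt(3)*b) - b - sqrt(3)*log(3*b^2 + 1)/3


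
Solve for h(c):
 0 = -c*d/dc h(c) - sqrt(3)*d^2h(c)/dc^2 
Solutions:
 h(c) = C1 + C2*erf(sqrt(2)*3^(3/4)*c/6)


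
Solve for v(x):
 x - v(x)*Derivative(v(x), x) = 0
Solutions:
 v(x) = -sqrt(C1 + x^2)
 v(x) = sqrt(C1 + x^2)


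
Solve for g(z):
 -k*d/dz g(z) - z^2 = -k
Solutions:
 g(z) = C1 + z - z^3/(3*k)


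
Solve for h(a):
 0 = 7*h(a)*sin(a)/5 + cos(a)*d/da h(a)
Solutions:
 h(a) = C1*cos(a)^(7/5)


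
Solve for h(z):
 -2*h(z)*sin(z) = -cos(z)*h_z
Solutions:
 h(z) = C1/cos(z)^2


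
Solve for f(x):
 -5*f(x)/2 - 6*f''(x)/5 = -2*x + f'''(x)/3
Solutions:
 f(x) = C1*exp(x*(-24 + 24*6^(2/3)/(25*sqrt(1201) + 913)^(1/3) + 6^(1/3)*(25*sqrt(1201) + 913)^(1/3))/20)*sin(2^(1/3)*3^(1/6)*x*(-3^(2/3)*(25*sqrt(1201) + 913)^(1/3) + 72*2^(1/3)/(25*sqrt(1201) + 913)^(1/3))/20) + C2*exp(x*(-24 + 24*6^(2/3)/(25*sqrt(1201) + 913)^(1/3) + 6^(1/3)*(25*sqrt(1201) + 913)^(1/3))/20)*cos(2^(1/3)*3^(1/6)*x*(-3^(2/3)*(25*sqrt(1201) + 913)^(1/3) + 72*2^(1/3)/(25*sqrt(1201) + 913)^(1/3))/20) + C3*exp(-x*(24*6^(2/3)/(25*sqrt(1201) + 913)^(1/3) + 12 + 6^(1/3)*(25*sqrt(1201) + 913)^(1/3))/10) + 4*x/5


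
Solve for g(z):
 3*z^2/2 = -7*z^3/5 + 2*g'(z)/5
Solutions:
 g(z) = C1 + 7*z^4/8 + 5*z^3/4


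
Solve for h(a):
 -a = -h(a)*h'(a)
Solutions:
 h(a) = -sqrt(C1 + a^2)
 h(a) = sqrt(C1 + a^2)


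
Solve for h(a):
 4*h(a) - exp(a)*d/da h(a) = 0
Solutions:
 h(a) = C1*exp(-4*exp(-a))


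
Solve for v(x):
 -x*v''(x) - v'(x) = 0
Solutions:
 v(x) = C1 + C2*log(x)


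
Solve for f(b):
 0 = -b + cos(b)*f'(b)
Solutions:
 f(b) = C1 + Integral(b/cos(b), b)


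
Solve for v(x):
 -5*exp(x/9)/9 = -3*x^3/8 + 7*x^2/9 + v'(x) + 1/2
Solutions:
 v(x) = C1 + 3*x^4/32 - 7*x^3/27 - x/2 - 5*exp(x/9)


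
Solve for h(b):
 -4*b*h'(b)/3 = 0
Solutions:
 h(b) = C1


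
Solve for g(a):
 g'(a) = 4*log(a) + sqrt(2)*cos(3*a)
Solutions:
 g(a) = C1 + 4*a*log(a) - 4*a + sqrt(2)*sin(3*a)/3


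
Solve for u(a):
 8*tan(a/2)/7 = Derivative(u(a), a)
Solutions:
 u(a) = C1 - 16*log(cos(a/2))/7


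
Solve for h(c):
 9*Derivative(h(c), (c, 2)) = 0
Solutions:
 h(c) = C1 + C2*c


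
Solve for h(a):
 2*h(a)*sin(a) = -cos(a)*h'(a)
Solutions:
 h(a) = C1*cos(a)^2


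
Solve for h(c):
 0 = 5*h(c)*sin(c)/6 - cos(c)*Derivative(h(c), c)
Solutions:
 h(c) = C1/cos(c)^(5/6)


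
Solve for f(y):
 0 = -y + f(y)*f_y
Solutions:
 f(y) = -sqrt(C1 + y^2)
 f(y) = sqrt(C1 + y^2)


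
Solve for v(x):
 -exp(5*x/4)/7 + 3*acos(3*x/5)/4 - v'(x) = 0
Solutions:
 v(x) = C1 + 3*x*acos(3*x/5)/4 - sqrt(25 - 9*x^2)/4 - 4*exp(5*x/4)/35


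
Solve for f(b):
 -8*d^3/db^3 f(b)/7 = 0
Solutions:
 f(b) = C1 + C2*b + C3*b^2


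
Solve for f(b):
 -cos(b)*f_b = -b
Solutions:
 f(b) = C1 + Integral(b/cos(b), b)


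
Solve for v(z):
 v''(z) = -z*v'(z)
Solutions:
 v(z) = C1 + C2*erf(sqrt(2)*z/2)


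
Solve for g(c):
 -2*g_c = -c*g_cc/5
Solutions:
 g(c) = C1 + C2*c^11


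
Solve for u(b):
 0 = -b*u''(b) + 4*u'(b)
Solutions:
 u(b) = C1 + C2*b^5


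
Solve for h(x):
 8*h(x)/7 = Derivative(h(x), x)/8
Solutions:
 h(x) = C1*exp(64*x/7)


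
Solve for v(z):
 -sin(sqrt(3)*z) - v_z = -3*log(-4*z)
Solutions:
 v(z) = C1 + 3*z*log(-z) - 3*z + 6*z*log(2) + sqrt(3)*cos(sqrt(3)*z)/3


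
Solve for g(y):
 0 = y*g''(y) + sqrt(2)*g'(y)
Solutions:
 g(y) = C1 + C2*y^(1 - sqrt(2))


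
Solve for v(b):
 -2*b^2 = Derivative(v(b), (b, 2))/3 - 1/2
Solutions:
 v(b) = C1 + C2*b - b^4/2 + 3*b^2/4


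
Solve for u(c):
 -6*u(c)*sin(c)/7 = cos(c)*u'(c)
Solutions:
 u(c) = C1*cos(c)^(6/7)


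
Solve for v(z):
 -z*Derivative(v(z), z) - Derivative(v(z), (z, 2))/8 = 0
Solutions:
 v(z) = C1 + C2*erf(2*z)


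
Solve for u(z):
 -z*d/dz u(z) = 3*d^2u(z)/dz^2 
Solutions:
 u(z) = C1 + C2*erf(sqrt(6)*z/6)


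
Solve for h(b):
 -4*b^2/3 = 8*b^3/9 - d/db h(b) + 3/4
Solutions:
 h(b) = C1 + 2*b^4/9 + 4*b^3/9 + 3*b/4


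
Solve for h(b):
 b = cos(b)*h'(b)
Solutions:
 h(b) = C1 + Integral(b/cos(b), b)


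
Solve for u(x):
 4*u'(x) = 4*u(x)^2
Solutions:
 u(x) = -1/(C1 + x)


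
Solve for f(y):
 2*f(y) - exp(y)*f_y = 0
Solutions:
 f(y) = C1*exp(-2*exp(-y))


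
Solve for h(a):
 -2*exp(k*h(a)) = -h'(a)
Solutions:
 h(a) = Piecewise((log(-1/(C1*k + 2*a*k))/k, Ne(k, 0)), (nan, True))
 h(a) = Piecewise((C1 + 2*a, Eq(k, 0)), (nan, True))


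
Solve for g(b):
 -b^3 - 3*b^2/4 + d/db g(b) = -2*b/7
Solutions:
 g(b) = C1 + b^4/4 + b^3/4 - b^2/7


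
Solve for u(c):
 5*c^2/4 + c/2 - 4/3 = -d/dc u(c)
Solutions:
 u(c) = C1 - 5*c^3/12 - c^2/4 + 4*c/3


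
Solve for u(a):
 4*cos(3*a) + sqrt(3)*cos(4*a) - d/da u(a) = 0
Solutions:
 u(a) = C1 + 4*sin(3*a)/3 + sqrt(3)*sin(4*a)/4


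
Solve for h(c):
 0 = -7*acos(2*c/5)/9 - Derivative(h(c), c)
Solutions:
 h(c) = C1 - 7*c*acos(2*c/5)/9 + 7*sqrt(25 - 4*c^2)/18


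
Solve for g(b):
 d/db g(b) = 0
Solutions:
 g(b) = C1


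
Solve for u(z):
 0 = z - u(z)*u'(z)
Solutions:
 u(z) = -sqrt(C1 + z^2)
 u(z) = sqrt(C1 + z^2)


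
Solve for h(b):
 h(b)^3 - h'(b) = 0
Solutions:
 h(b) = -sqrt(2)*sqrt(-1/(C1 + b))/2
 h(b) = sqrt(2)*sqrt(-1/(C1 + b))/2


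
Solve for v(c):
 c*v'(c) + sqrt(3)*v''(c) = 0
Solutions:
 v(c) = C1 + C2*erf(sqrt(2)*3^(3/4)*c/6)


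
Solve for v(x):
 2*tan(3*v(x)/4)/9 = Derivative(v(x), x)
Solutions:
 v(x) = -4*asin(C1*exp(x/6))/3 + 4*pi/3
 v(x) = 4*asin(C1*exp(x/6))/3


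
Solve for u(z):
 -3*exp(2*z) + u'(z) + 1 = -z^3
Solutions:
 u(z) = C1 - z^4/4 - z + 3*exp(2*z)/2


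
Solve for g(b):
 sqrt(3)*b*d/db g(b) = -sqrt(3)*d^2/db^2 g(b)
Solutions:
 g(b) = C1 + C2*erf(sqrt(2)*b/2)


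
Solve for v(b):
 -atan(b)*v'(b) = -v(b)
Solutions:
 v(b) = C1*exp(Integral(1/atan(b), b))


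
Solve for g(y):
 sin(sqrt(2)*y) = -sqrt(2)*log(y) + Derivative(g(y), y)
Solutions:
 g(y) = C1 + sqrt(2)*y*(log(y) - 1) - sqrt(2)*cos(sqrt(2)*y)/2


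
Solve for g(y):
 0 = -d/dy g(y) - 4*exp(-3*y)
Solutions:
 g(y) = C1 + 4*exp(-3*y)/3


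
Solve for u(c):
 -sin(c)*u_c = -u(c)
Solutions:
 u(c) = C1*sqrt(cos(c) - 1)/sqrt(cos(c) + 1)


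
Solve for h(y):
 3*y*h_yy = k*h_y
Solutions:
 h(y) = C1 + y^(re(k)/3 + 1)*(C2*sin(log(y)*Abs(im(k))/3) + C3*cos(log(y)*im(k)/3))


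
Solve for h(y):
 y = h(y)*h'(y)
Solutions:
 h(y) = -sqrt(C1 + y^2)
 h(y) = sqrt(C1 + y^2)


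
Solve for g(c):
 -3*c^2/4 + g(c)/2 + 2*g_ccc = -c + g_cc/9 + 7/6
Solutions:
 g(c) = C1*exp(c*((81*sqrt(59043) + 19682)^(-1/3) + 2 + (81*sqrt(59043) + 19682)^(1/3))/108)*sin(sqrt(3)*c*(-(81*sqrt(59043) + 19682)^(1/3) + (81*sqrt(59043) + 19682)^(-1/3))/108) + C2*exp(c*((81*sqrt(59043) + 19682)^(-1/3) + 2 + (81*sqrt(59043) + 19682)^(1/3))/108)*cos(sqrt(3)*c*(-(81*sqrt(59043) + 19682)^(1/3) + (81*sqrt(59043) + 19682)^(-1/3))/108) + C3*exp(c*(-(81*sqrt(59043) + 19682)^(1/3) - 1/(81*sqrt(59043) + 19682)^(1/3) + 1)/54) + 3*c^2/2 - 2*c + 3


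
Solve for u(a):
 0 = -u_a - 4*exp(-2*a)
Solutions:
 u(a) = C1 + 2*exp(-2*a)


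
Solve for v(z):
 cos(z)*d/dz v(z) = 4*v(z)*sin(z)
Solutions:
 v(z) = C1/cos(z)^4


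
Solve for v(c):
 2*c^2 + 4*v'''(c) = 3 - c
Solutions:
 v(c) = C1 + C2*c + C3*c^2 - c^5/120 - c^4/96 + c^3/8


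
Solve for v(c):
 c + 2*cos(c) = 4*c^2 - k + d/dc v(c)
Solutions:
 v(c) = C1 - 4*c^3/3 + c^2/2 + c*k + 2*sin(c)


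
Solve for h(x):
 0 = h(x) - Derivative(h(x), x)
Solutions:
 h(x) = C1*exp(x)


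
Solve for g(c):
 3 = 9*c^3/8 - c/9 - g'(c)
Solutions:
 g(c) = C1 + 9*c^4/32 - c^2/18 - 3*c


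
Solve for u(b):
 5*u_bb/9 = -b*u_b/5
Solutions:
 u(b) = C1 + C2*erf(3*sqrt(2)*b/10)


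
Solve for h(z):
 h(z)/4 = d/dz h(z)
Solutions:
 h(z) = C1*exp(z/4)


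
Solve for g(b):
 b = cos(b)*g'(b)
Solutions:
 g(b) = C1 + Integral(b/cos(b), b)


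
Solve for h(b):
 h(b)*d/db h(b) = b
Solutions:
 h(b) = -sqrt(C1 + b^2)
 h(b) = sqrt(C1 + b^2)


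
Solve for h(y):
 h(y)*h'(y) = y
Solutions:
 h(y) = -sqrt(C1 + y^2)
 h(y) = sqrt(C1 + y^2)


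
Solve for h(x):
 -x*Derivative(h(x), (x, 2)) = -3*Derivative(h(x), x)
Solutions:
 h(x) = C1 + C2*x^4


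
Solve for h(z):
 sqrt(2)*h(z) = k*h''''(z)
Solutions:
 h(z) = C1*exp(-2^(1/8)*z*(1/k)^(1/4)) + C2*exp(2^(1/8)*z*(1/k)^(1/4)) + C3*exp(-2^(1/8)*I*z*(1/k)^(1/4)) + C4*exp(2^(1/8)*I*z*(1/k)^(1/4))


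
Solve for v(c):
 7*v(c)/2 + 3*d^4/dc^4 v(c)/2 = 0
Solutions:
 v(c) = (C1*sin(sqrt(2)*3^(3/4)*7^(1/4)*c/6) + C2*cos(sqrt(2)*3^(3/4)*7^(1/4)*c/6))*exp(-sqrt(2)*3^(3/4)*7^(1/4)*c/6) + (C3*sin(sqrt(2)*3^(3/4)*7^(1/4)*c/6) + C4*cos(sqrt(2)*3^(3/4)*7^(1/4)*c/6))*exp(sqrt(2)*3^(3/4)*7^(1/4)*c/6)


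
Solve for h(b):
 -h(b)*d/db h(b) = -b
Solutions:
 h(b) = -sqrt(C1 + b^2)
 h(b) = sqrt(C1 + b^2)


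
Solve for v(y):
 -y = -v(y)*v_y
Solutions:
 v(y) = -sqrt(C1 + y^2)
 v(y) = sqrt(C1 + y^2)


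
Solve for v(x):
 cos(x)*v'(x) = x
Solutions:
 v(x) = C1 + Integral(x/cos(x), x)


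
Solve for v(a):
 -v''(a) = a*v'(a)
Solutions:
 v(a) = C1 + C2*erf(sqrt(2)*a/2)


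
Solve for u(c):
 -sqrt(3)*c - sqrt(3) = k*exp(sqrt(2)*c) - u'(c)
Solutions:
 u(c) = C1 + sqrt(3)*c^2/2 + sqrt(3)*c + sqrt(2)*k*exp(sqrt(2)*c)/2


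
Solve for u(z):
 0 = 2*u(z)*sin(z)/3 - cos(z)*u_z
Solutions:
 u(z) = C1/cos(z)^(2/3)


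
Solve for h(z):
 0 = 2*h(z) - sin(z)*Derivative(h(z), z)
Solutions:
 h(z) = C1*(cos(z) - 1)/(cos(z) + 1)


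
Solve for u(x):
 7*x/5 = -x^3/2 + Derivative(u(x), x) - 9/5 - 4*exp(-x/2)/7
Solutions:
 u(x) = C1 + x^4/8 + 7*x^2/10 + 9*x/5 - 8*exp(-x/2)/7


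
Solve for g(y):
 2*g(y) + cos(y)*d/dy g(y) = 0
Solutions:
 g(y) = C1*(sin(y) - 1)/(sin(y) + 1)


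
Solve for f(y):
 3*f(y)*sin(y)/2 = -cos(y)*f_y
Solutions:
 f(y) = C1*cos(y)^(3/2)


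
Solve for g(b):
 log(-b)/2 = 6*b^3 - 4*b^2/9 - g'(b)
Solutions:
 g(b) = C1 + 3*b^4/2 - 4*b^3/27 - b*log(-b)/2 + b/2


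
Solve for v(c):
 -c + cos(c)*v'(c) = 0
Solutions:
 v(c) = C1 + Integral(c/cos(c), c)


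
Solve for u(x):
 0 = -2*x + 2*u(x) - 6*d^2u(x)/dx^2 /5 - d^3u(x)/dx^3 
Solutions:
 u(x) = C1*exp(-x*(4/(5*sqrt(545) + 117)^(1/3) + 4 + (5*sqrt(545) + 117)^(1/3))/10)*sin(sqrt(3)*x*(-(5*sqrt(545) + 117)^(1/3) + 4/(5*sqrt(545) + 117)^(1/3))/10) + C2*exp(-x*(4/(5*sqrt(545) + 117)^(1/3) + 4 + (5*sqrt(545) + 117)^(1/3))/10)*cos(sqrt(3)*x*(-(5*sqrt(545) + 117)^(1/3) + 4/(5*sqrt(545) + 117)^(1/3))/10) + C3*exp(x*(-2 + 4/(5*sqrt(545) + 117)^(1/3) + (5*sqrt(545) + 117)^(1/3))/5) + x


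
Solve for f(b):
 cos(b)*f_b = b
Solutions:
 f(b) = C1 + Integral(b/cos(b), b)


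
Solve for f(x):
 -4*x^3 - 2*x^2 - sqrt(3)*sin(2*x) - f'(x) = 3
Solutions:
 f(x) = C1 - x^4 - 2*x^3/3 - 3*x + sqrt(3)*cos(2*x)/2


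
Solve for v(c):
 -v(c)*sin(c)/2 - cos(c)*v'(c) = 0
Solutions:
 v(c) = C1*sqrt(cos(c))


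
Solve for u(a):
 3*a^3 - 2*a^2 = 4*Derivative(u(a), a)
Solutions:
 u(a) = C1 + 3*a^4/16 - a^3/6


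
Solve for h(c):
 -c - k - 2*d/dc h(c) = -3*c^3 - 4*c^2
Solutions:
 h(c) = C1 + 3*c^4/8 + 2*c^3/3 - c^2/4 - c*k/2


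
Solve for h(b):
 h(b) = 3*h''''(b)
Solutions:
 h(b) = C1*exp(-3^(3/4)*b/3) + C2*exp(3^(3/4)*b/3) + C3*sin(3^(3/4)*b/3) + C4*cos(3^(3/4)*b/3)


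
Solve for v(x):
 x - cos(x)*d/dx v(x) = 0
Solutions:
 v(x) = C1 + Integral(x/cos(x), x)


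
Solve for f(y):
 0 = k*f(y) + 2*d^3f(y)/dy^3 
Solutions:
 f(y) = C1*exp(2^(2/3)*y*(-k)^(1/3)/2) + C2*exp(2^(2/3)*y*(-k)^(1/3)*(-1 + sqrt(3)*I)/4) + C3*exp(-2^(2/3)*y*(-k)^(1/3)*(1 + sqrt(3)*I)/4)


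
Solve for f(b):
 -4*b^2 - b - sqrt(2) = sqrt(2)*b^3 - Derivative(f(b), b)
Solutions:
 f(b) = C1 + sqrt(2)*b^4/4 + 4*b^3/3 + b^2/2 + sqrt(2)*b


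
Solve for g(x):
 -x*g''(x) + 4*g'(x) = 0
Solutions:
 g(x) = C1 + C2*x^5


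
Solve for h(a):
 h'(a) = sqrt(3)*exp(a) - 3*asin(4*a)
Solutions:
 h(a) = C1 - 3*a*asin(4*a) - 3*sqrt(1 - 16*a^2)/4 + sqrt(3)*exp(a)


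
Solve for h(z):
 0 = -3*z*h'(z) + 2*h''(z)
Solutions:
 h(z) = C1 + C2*erfi(sqrt(3)*z/2)


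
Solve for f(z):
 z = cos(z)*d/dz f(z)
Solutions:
 f(z) = C1 + Integral(z/cos(z), z)


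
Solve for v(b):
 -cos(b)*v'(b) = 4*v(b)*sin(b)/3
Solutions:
 v(b) = C1*cos(b)^(4/3)


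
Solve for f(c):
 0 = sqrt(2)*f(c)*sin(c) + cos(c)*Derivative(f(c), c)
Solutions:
 f(c) = C1*cos(c)^(sqrt(2))


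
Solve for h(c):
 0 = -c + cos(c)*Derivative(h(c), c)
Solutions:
 h(c) = C1 + Integral(c/cos(c), c)


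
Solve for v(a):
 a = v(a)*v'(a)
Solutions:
 v(a) = -sqrt(C1 + a^2)
 v(a) = sqrt(C1 + a^2)


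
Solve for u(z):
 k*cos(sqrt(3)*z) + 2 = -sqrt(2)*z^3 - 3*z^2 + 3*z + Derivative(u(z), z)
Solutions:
 u(z) = C1 + sqrt(3)*k*sin(sqrt(3)*z)/3 + sqrt(2)*z^4/4 + z^3 - 3*z^2/2 + 2*z


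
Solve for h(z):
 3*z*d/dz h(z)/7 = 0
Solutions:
 h(z) = C1


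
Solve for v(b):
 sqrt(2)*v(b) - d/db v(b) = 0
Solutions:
 v(b) = C1*exp(sqrt(2)*b)


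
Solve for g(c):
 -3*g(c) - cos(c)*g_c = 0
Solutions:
 g(c) = C1*(sin(c) - 1)^(3/2)/(sin(c) + 1)^(3/2)


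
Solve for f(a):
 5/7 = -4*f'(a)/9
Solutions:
 f(a) = C1 - 45*a/28


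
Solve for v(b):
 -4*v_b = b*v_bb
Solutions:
 v(b) = C1 + C2/b^3


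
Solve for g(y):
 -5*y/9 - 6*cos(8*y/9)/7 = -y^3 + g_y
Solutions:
 g(y) = C1 + y^4/4 - 5*y^2/18 - 27*sin(8*y/9)/28


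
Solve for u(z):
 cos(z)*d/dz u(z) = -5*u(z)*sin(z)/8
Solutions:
 u(z) = C1*cos(z)^(5/8)


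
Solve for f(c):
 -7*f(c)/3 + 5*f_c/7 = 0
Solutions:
 f(c) = C1*exp(49*c/15)


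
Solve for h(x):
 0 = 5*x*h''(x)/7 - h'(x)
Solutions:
 h(x) = C1 + C2*x^(12/5)


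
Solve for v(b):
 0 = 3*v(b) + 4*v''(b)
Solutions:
 v(b) = C1*sin(sqrt(3)*b/2) + C2*cos(sqrt(3)*b/2)


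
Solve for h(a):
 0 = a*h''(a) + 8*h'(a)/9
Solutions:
 h(a) = C1 + C2*a^(1/9)


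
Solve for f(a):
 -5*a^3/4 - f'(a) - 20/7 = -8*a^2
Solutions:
 f(a) = C1 - 5*a^4/16 + 8*a^3/3 - 20*a/7


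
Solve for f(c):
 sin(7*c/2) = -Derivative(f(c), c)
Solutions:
 f(c) = C1 + 2*cos(7*c/2)/7


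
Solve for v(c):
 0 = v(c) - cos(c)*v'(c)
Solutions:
 v(c) = C1*sqrt(sin(c) + 1)/sqrt(sin(c) - 1)


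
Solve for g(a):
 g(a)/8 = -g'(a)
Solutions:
 g(a) = C1*exp(-a/8)


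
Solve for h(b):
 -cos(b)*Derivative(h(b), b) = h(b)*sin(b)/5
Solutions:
 h(b) = C1*cos(b)^(1/5)


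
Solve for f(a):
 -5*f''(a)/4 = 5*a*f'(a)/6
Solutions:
 f(a) = C1 + C2*erf(sqrt(3)*a/3)


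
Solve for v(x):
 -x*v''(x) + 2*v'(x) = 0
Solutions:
 v(x) = C1 + C2*x^3


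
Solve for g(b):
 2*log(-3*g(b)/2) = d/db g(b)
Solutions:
 -Integral(1/(log(-_y) - log(2) + log(3)), (_y, g(b)))/2 = C1 - b


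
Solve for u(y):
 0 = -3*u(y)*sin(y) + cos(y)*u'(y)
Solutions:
 u(y) = C1/cos(y)^3


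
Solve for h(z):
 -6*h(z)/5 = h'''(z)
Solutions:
 h(z) = C3*exp(-5^(2/3)*6^(1/3)*z/5) + (C1*sin(2^(1/3)*3^(5/6)*5^(2/3)*z/10) + C2*cos(2^(1/3)*3^(5/6)*5^(2/3)*z/10))*exp(5^(2/3)*6^(1/3)*z/10)


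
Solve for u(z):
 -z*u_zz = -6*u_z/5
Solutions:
 u(z) = C1 + C2*z^(11/5)


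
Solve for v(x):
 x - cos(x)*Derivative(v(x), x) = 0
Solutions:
 v(x) = C1 + Integral(x/cos(x), x)


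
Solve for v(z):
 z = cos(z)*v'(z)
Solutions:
 v(z) = C1 + Integral(z/cos(z), z)


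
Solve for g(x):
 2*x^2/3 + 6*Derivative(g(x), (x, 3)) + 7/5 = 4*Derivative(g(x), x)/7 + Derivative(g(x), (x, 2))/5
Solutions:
 g(x) = C1 + C2*exp(x*(7 - sqrt(16849))/420) + C3*exp(x*(7 + sqrt(16849))/420) + 7*x^3/18 - 49*x^2/120 + 32683*x/1200


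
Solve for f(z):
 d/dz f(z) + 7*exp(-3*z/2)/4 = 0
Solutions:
 f(z) = C1 + 7*exp(-3*z/2)/6


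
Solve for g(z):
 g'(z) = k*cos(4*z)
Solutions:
 g(z) = C1 + k*sin(4*z)/4


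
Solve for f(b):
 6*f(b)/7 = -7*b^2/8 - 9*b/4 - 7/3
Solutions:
 f(b) = -49*b^2/48 - 21*b/8 - 49/18


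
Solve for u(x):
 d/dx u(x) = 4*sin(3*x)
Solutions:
 u(x) = C1 - 4*cos(3*x)/3


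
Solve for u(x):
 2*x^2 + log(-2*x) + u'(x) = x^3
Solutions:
 u(x) = C1 + x^4/4 - 2*x^3/3 - x*log(-x) + x*(1 - log(2))


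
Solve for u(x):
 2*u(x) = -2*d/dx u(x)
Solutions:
 u(x) = C1*exp(-x)


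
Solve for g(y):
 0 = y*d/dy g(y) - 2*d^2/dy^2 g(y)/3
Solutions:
 g(y) = C1 + C2*erfi(sqrt(3)*y/2)


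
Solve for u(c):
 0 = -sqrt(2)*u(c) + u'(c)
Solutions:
 u(c) = C1*exp(sqrt(2)*c)


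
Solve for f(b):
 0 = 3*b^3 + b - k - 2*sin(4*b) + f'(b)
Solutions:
 f(b) = C1 - 3*b^4/4 - b^2/2 + b*k - cos(4*b)/2


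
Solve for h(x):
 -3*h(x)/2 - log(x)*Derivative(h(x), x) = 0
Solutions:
 h(x) = C1*exp(-3*li(x)/2)


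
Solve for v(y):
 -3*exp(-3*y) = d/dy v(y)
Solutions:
 v(y) = C1 + exp(-3*y)


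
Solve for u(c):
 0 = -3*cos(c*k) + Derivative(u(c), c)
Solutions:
 u(c) = C1 + 3*sin(c*k)/k


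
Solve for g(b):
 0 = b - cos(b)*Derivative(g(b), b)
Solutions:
 g(b) = C1 + Integral(b/cos(b), b)


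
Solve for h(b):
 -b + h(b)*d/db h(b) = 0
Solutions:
 h(b) = -sqrt(C1 + b^2)
 h(b) = sqrt(C1 + b^2)


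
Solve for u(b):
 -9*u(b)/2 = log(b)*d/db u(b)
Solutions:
 u(b) = C1*exp(-9*li(b)/2)


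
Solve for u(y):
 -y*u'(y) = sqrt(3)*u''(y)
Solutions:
 u(y) = C1 + C2*erf(sqrt(2)*3^(3/4)*y/6)


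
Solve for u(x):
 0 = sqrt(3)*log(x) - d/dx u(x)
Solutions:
 u(x) = C1 + sqrt(3)*x*log(x) - sqrt(3)*x


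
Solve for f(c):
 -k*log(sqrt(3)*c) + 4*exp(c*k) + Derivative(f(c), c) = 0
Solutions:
 f(c) = C1 + c*k*log(c) + c*k*(-1 + log(3)/2) + Piecewise((-4*exp(c*k)/k, Ne(k, 0)), (-4*c, True))


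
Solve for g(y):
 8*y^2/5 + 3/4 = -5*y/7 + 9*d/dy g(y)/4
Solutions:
 g(y) = C1 + 32*y^3/135 + 10*y^2/63 + y/3


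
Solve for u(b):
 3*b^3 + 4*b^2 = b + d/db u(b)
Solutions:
 u(b) = C1 + 3*b^4/4 + 4*b^3/3 - b^2/2


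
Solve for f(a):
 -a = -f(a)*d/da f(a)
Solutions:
 f(a) = -sqrt(C1 + a^2)
 f(a) = sqrt(C1 + a^2)


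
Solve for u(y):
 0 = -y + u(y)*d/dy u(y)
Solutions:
 u(y) = -sqrt(C1 + y^2)
 u(y) = sqrt(C1 + y^2)


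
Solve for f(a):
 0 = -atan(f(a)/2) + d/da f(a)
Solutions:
 Integral(1/atan(_y/2), (_y, f(a))) = C1 + a


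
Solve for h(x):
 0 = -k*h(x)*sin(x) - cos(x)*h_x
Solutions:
 h(x) = C1*exp(k*log(cos(x)))


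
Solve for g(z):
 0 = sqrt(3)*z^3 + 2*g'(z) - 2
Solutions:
 g(z) = C1 - sqrt(3)*z^4/8 + z


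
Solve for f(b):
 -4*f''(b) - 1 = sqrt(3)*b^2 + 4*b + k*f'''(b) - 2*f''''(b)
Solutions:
 f(b) = C1 + C2*b + C3*exp(b*(k - sqrt(k^2 + 32))/4) + C4*exp(b*(k + sqrt(k^2 + 32))/4) - sqrt(3)*b^4/48 + b^3*(sqrt(3)*k - 8)/48 + b^2*(-sqrt(3)*k^2 + 8*k - 8*sqrt(3) - 8)/64


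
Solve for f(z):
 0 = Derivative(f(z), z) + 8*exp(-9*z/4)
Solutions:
 f(z) = C1 + 32*exp(-9*z/4)/9


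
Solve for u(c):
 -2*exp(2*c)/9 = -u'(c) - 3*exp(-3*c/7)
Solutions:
 u(c) = C1 + exp(2*c)/9 + 7*exp(-3*c/7)


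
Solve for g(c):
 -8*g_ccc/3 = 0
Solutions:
 g(c) = C1 + C2*c + C3*c^2


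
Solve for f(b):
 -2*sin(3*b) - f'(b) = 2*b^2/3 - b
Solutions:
 f(b) = C1 - 2*b^3/9 + b^2/2 + 2*cos(3*b)/3


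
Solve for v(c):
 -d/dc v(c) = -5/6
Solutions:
 v(c) = C1 + 5*c/6


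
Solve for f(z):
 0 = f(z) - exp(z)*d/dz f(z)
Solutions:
 f(z) = C1*exp(-exp(-z))


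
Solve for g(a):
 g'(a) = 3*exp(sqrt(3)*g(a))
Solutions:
 g(a) = sqrt(3)*(2*log(-1/(C1 + 3*a)) - log(3))/6


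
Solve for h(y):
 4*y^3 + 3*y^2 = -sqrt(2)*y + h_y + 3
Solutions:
 h(y) = C1 + y^4 + y^3 + sqrt(2)*y^2/2 - 3*y


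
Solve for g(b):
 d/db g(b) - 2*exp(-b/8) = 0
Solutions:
 g(b) = C1 - 16*exp(-b/8)


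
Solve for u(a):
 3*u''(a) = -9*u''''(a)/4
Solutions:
 u(a) = C1 + C2*a + C3*sin(2*sqrt(3)*a/3) + C4*cos(2*sqrt(3)*a/3)


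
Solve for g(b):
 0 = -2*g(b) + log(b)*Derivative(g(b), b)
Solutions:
 g(b) = C1*exp(2*li(b))


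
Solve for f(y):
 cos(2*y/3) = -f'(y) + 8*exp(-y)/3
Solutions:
 f(y) = C1 - 3*sin(2*y/3)/2 - 8*exp(-y)/3


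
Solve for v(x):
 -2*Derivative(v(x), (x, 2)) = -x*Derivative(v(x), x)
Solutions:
 v(x) = C1 + C2*erfi(x/2)


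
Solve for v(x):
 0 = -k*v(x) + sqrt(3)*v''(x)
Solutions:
 v(x) = C1*exp(-3^(3/4)*sqrt(k)*x/3) + C2*exp(3^(3/4)*sqrt(k)*x/3)


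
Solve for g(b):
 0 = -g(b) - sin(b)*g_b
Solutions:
 g(b) = C1*sqrt(cos(b) + 1)/sqrt(cos(b) - 1)


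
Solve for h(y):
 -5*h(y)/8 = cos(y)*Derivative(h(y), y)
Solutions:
 h(y) = C1*(sin(y) - 1)^(5/16)/(sin(y) + 1)^(5/16)


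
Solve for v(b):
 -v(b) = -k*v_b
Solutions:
 v(b) = C1*exp(b/k)


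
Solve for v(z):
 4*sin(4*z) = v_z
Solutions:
 v(z) = C1 - cos(4*z)


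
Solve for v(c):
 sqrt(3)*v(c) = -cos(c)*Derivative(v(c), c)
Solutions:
 v(c) = C1*(sin(c) - 1)^(sqrt(3)/2)/(sin(c) + 1)^(sqrt(3)/2)


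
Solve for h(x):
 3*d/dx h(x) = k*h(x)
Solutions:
 h(x) = C1*exp(k*x/3)


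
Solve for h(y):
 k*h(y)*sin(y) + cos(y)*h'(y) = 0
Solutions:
 h(y) = C1*exp(k*log(cos(y)))


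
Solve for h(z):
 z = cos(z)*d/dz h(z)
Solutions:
 h(z) = C1 + Integral(z/cos(z), z)


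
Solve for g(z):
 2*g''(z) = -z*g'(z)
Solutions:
 g(z) = C1 + C2*erf(z/2)


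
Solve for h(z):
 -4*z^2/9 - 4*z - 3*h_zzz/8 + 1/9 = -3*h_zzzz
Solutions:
 h(z) = C1 + C2*z + C3*z^2 + C4*exp(z/8) - 8*z^5/405 - 100*z^4/81 - 3196*z^3/81


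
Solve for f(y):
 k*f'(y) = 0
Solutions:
 f(y) = C1


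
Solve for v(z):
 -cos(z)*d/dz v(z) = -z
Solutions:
 v(z) = C1 + Integral(z/cos(z), z)


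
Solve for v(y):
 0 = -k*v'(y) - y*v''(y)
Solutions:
 v(y) = C1 + y^(1 - re(k))*(C2*sin(log(y)*Abs(im(k))) + C3*cos(log(y)*im(k)))


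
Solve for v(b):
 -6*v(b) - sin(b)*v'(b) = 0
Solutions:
 v(b) = C1*(cos(b)^3 + 3*cos(b)^2 + 3*cos(b) + 1)/(cos(b)^3 - 3*cos(b)^2 + 3*cos(b) - 1)


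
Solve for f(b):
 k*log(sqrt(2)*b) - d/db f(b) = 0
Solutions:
 f(b) = C1 + b*k*log(b) - b*k + b*k*log(2)/2


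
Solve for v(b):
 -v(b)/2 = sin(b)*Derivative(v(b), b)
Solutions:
 v(b) = C1*(cos(b) + 1)^(1/4)/(cos(b) - 1)^(1/4)


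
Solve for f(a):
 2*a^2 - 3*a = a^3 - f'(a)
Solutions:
 f(a) = C1 + a^4/4 - 2*a^3/3 + 3*a^2/2


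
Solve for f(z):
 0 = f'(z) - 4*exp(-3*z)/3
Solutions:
 f(z) = C1 - 4*exp(-3*z)/9


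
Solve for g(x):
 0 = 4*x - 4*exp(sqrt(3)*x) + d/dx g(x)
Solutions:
 g(x) = C1 - 2*x^2 + 4*sqrt(3)*exp(sqrt(3)*x)/3


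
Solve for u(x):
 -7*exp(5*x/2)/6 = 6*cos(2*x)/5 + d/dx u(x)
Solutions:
 u(x) = C1 - 7*exp(5*x/2)/15 - 3*sin(2*x)/5


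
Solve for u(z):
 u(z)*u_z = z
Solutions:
 u(z) = -sqrt(C1 + z^2)
 u(z) = sqrt(C1 + z^2)


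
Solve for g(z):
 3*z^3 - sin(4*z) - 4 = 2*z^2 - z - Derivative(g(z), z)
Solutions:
 g(z) = C1 - 3*z^4/4 + 2*z^3/3 - z^2/2 + 4*z - cos(4*z)/4


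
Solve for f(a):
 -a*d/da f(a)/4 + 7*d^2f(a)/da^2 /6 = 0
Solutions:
 f(a) = C1 + C2*erfi(sqrt(21)*a/14)


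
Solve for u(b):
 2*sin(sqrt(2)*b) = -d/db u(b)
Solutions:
 u(b) = C1 + sqrt(2)*cos(sqrt(2)*b)


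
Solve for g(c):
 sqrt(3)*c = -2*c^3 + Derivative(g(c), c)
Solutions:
 g(c) = C1 + c^4/2 + sqrt(3)*c^2/2


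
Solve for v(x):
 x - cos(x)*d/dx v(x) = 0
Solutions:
 v(x) = C1 + Integral(x/cos(x), x)


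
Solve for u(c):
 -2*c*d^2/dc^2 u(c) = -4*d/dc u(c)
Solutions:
 u(c) = C1 + C2*c^3


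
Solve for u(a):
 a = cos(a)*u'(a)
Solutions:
 u(a) = C1 + Integral(a/cos(a), a)


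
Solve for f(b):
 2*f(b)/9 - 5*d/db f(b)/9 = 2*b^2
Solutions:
 f(b) = C1*exp(2*b/5) + 9*b^2 + 45*b + 225/2


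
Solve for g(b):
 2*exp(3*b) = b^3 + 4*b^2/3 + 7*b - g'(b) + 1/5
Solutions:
 g(b) = C1 + b^4/4 + 4*b^3/9 + 7*b^2/2 + b/5 - 2*exp(3*b)/3


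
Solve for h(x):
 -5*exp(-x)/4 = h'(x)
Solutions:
 h(x) = C1 + 5*exp(-x)/4


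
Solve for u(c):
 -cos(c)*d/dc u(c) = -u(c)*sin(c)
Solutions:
 u(c) = C1/cos(c)


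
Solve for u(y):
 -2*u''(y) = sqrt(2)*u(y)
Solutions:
 u(y) = C1*sin(2^(3/4)*y/2) + C2*cos(2^(3/4)*y/2)


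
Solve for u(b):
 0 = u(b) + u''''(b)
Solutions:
 u(b) = (C1*sin(sqrt(2)*b/2) + C2*cos(sqrt(2)*b/2))*exp(-sqrt(2)*b/2) + (C3*sin(sqrt(2)*b/2) + C4*cos(sqrt(2)*b/2))*exp(sqrt(2)*b/2)


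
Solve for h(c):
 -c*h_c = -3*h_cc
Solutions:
 h(c) = C1 + C2*erfi(sqrt(6)*c/6)


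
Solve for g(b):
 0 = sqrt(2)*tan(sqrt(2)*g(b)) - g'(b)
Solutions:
 g(b) = sqrt(2)*(pi - asin(C1*exp(2*b)))/2
 g(b) = sqrt(2)*asin(C1*exp(2*b))/2


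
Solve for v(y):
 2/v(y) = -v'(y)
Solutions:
 v(y) = -sqrt(C1 - 4*y)
 v(y) = sqrt(C1 - 4*y)


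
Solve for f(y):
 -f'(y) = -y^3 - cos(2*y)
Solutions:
 f(y) = C1 + y^4/4 + sin(2*y)/2


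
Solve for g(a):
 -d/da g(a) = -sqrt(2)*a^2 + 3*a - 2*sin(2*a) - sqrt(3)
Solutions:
 g(a) = C1 + sqrt(2)*a^3/3 - 3*a^2/2 + sqrt(3)*a - cos(2*a)


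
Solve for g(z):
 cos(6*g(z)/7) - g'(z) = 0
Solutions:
 -z - 7*log(sin(6*g(z)/7) - 1)/12 + 7*log(sin(6*g(z)/7) + 1)/12 = C1


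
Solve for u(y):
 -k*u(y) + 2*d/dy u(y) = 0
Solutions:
 u(y) = C1*exp(k*y/2)


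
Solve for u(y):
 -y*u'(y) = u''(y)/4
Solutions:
 u(y) = C1 + C2*erf(sqrt(2)*y)


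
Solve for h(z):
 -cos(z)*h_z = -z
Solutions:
 h(z) = C1 + Integral(z/cos(z), z)


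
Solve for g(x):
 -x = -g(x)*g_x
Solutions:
 g(x) = -sqrt(C1 + x^2)
 g(x) = sqrt(C1 + x^2)


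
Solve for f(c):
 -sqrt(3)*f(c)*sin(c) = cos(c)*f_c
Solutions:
 f(c) = C1*cos(c)^(sqrt(3))


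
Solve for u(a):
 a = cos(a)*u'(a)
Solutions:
 u(a) = C1 + Integral(a/cos(a), a)


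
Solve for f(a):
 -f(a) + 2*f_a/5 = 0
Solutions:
 f(a) = C1*exp(5*a/2)


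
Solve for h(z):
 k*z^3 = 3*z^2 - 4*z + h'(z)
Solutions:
 h(z) = C1 + k*z^4/4 - z^3 + 2*z^2


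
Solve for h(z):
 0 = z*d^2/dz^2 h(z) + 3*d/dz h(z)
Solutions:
 h(z) = C1 + C2/z^2


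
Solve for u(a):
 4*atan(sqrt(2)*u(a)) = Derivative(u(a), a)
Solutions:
 Integral(1/atan(sqrt(2)*_y), (_y, u(a))) = C1 + 4*a


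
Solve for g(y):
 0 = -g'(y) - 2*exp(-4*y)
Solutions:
 g(y) = C1 + exp(-4*y)/2


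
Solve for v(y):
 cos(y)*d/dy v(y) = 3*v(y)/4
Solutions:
 v(y) = C1*(sin(y) + 1)^(3/8)/(sin(y) - 1)^(3/8)


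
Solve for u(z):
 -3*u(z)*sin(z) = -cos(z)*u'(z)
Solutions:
 u(z) = C1/cos(z)^3


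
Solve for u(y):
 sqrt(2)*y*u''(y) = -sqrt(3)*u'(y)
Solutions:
 u(y) = C1 + C2*y^(1 - sqrt(6)/2)


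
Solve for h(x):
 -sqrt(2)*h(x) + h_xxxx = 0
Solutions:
 h(x) = C1*exp(-2^(1/8)*x) + C2*exp(2^(1/8)*x) + C3*sin(2^(1/8)*x) + C4*cos(2^(1/8)*x)


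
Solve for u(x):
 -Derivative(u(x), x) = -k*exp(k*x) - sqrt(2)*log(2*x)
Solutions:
 u(x) = C1 + sqrt(2)*x*log(x) + sqrt(2)*x*(-1 + log(2)) + exp(k*x)


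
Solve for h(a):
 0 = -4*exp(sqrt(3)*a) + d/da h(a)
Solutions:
 h(a) = C1 + 4*sqrt(3)*exp(sqrt(3)*a)/3


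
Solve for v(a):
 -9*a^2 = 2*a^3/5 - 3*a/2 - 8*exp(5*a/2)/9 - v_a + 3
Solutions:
 v(a) = C1 + a^4/10 + 3*a^3 - 3*a^2/4 + 3*a - 16*exp(5*a/2)/45


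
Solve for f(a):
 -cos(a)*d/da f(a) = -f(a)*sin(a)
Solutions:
 f(a) = C1/cos(a)


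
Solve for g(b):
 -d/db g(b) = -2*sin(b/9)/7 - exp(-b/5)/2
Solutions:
 g(b) = C1 - 18*cos(b/9)/7 - 5*exp(-b/5)/2


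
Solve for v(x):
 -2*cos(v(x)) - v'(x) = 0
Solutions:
 v(x) = pi - asin((C1 + exp(4*x))/(C1 - exp(4*x)))
 v(x) = asin((C1 + exp(4*x))/(C1 - exp(4*x)))


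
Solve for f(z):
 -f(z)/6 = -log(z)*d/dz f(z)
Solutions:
 f(z) = C1*exp(li(z)/6)


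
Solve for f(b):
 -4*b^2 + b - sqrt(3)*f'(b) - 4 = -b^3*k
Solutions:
 f(b) = C1 + sqrt(3)*b^4*k/12 - 4*sqrt(3)*b^3/9 + sqrt(3)*b^2/6 - 4*sqrt(3)*b/3


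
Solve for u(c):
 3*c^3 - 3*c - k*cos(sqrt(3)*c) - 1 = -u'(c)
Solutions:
 u(c) = C1 - 3*c^4/4 + 3*c^2/2 + c + sqrt(3)*k*sin(sqrt(3)*c)/3


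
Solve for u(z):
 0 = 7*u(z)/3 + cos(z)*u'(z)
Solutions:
 u(z) = C1*(sin(z) - 1)^(7/6)/(sin(z) + 1)^(7/6)


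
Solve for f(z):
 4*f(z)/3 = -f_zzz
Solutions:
 f(z) = C3*exp(-6^(2/3)*z/3) + (C1*sin(2^(2/3)*3^(1/6)*z/2) + C2*cos(2^(2/3)*3^(1/6)*z/2))*exp(6^(2/3)*z/6)


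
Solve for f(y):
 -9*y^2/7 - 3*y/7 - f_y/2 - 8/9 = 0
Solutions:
 f(y) = C1 - 6*y^3/7 - 3*y^2/7 - 16*y/9
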